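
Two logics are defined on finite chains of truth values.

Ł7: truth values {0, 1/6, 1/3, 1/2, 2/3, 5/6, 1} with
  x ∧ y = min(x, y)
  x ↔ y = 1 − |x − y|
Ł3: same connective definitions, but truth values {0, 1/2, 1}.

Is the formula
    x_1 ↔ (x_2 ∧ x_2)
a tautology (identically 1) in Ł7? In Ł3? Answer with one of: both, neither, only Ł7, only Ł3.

In Ł7: at x_1 = 0, x_2 = 1/6 the value is 5/6 — not a tautology.
In Ł3: at x_1 = 0, x_2 = 1/2 the value is 1/2 — not a tautology.

neither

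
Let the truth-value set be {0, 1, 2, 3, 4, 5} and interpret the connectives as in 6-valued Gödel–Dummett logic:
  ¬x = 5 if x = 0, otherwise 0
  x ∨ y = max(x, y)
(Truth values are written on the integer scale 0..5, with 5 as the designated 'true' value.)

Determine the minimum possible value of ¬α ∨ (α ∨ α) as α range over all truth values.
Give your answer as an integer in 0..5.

Take α = 1:
¬α = ¬1 = 0
α ∨ α = 1 ∨ 1 = 1
¬α ∨ (α ∨ α) = 0 ∨ 1 = 1
No assignment yields a value below 1, so this is the minimum.

1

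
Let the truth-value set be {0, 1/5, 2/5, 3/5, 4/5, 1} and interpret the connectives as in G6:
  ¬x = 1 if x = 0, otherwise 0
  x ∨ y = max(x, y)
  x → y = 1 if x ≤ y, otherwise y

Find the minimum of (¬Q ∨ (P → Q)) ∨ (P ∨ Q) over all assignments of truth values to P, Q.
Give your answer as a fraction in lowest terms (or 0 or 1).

2/5

Take P = 2/5, Q = 1/5:
¬Q = ¬1/5 = 0
P → Q = 2/5 → 1/5 = 1/5
¬Q ∨ (P → Q) = 0 ∨ 1/5 = 1/5
P ∨ Q = 2/5 ∨ 1/5 = 2/5
(¬Q ∨ (P → Q)) ∨ (P ∨ Q) = 1/5 ∨ 2/5 = 2/5
No assignment yields a value below 2/5, so this is the minimum.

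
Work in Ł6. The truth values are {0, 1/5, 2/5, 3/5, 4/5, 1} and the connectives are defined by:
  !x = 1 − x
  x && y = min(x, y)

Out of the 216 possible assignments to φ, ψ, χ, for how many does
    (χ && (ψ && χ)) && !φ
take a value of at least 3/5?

27

value 1: 1 assignment (counts)
value 4/5: 7 assignments (counts)
value 3/5: 19 assignments (counts)
value 2/5: 37 assignments
value 1/5: 61 assignments
value 0: 91 assignments
So 27 of the 216 assignments meet the threshold.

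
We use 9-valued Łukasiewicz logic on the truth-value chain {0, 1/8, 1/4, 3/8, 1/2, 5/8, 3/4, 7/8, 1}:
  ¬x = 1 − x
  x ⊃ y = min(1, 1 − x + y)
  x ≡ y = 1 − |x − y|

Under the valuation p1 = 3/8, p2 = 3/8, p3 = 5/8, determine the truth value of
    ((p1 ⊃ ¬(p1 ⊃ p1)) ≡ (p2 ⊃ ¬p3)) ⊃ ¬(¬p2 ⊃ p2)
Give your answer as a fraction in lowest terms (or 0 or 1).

p1 ⊃ p1 = 3/8 ⊃ 3/8 = 1
¬(p1 ⊃ p1) = ¬1 = 0
p1 ⊃ ¬(p1 ⊃ p1) = 3/8 ⊃ 0 = 5/8
¬p3 = ¬5/8 = 3/8
p2 ⊃ ¬p3 = 3/8 ⊃ 3/8 = 1
(p1 ⊃ ¬(p1 ⊃ p1)) ≡ (p2 ⊃ ¬p3) = 5/8 ≡ 1 = 5/8
¬p2 = ¬3/8 = 5/8
¬p2 ⊃ p2 = 5/8 ⊃ 3/8 = 3/4
¬(¬p2 ⊃ p2) = ¬3/4 = 1/4
((p1 ⊃ ¬(p1 ⊃ p1)) ≡ (p2 ⊃ ¬p3)) ⊃ ¬(¬p2 ⊃ p2) = 5/8 ⊃ 1/4 = 5/8

5/8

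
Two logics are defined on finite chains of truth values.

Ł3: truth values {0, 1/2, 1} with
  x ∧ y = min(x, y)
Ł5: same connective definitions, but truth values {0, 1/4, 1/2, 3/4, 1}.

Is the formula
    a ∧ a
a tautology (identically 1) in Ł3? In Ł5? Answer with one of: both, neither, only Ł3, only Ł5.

neither

In Ł3: at a = 0 the value is 0 — not a tautology.
In Ł5: at a = 0 the value is 0 — not a tautology.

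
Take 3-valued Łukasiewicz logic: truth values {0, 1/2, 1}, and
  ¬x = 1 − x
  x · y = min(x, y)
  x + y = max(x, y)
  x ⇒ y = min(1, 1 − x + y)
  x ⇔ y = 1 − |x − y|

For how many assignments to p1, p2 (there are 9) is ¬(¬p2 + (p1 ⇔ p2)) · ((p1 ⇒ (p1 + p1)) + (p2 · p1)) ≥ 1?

p1 = 0, p2 = 0 ↦ 0  <
p1 = 0, p2 = 1/2 ↦ 1/2  <
p1 = 0, p2 = 1 ↦ 1  ≥
p1 = 1/2, p2 = 0 ↦ 0  <
p1 = 1/2, p2 = 1/2 ↦ 0  <
p1 = 1/2, p2 = 1 ↦ 1/2  <
p1 = 1, p2 = 0 ↦ 0  <
p1 = 1, p2 = 1/2 ↦ 1/2  <
p1 = 1, p2 = 1 ↦ 0  <
So 1 of the 9 assignments meets the threshold.

1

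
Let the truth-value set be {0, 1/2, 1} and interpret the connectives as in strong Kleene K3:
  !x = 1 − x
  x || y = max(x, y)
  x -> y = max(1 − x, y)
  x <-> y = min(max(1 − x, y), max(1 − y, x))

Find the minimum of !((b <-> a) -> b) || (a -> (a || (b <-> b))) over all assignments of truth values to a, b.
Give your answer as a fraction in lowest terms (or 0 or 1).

Take a = 1/2, b = 1/2:
b <-> a = 1/2 <-> 1/2 = 1/2
(b <-> a) -> b = 1/2 -> 1/2 = 1/2
!((b <-> a) -> b) = !1/2 = 1/2
b <-> b = 1/2 <-> 1/2 = 1/2
a || (b <-> b) = 1/2 || 1/2 = 1/2
a -> (a || (b <-> b)) = 1/2 -> 1/2 = 1/2
!((b <-> a) -> b) || (a -> (a || (b <-> b))) = 1/2 || 1/2 = 1/2
No assignment yields a value below 1/2, so this is the minimum.

1/2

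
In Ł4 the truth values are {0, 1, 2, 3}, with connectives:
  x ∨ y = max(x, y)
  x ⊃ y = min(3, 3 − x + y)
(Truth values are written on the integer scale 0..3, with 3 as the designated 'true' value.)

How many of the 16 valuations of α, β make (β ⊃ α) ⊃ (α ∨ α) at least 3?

α = 0, β = 0 ↦ 0  <
α = 0, β = 1 ↦ 1  <
α = 0, β = 2 ↦ 2  <
α = 0, β = 3 ↦ 3  ≥
α = 1, β = 0 ↦ 1  <
α = 1, β = 1 ↦ 1  <
α = 1, β = 2 ↦ 2  <
α = 1, β = 3 ↦ 3  ≥
α = 2, β = 0 ↦ 2  <
α = 2, β = 1 ↦ 2  <
α = 2, β = 2 ↦ 2  <
α = 2, β = 3 ↦ 3  ≥
α = 3, β = 0 ↦ 3  ≥
α = 3, β = 1 ↦ 3  ≥
α = 3, β = 2 ↦ 3  ≥
α = 3, β = 3 ↦ 3  ≥
So 7 of the 16 assignments meet the threshold.

7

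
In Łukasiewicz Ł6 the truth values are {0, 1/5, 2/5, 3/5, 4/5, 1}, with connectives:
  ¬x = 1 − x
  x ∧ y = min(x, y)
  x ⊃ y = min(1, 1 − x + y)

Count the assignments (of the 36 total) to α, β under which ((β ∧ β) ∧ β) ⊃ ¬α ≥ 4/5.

value 1: 21 assignments (counts)
value 4/5: 5 assignments (counts)
value 3/5: 4 assignments
value 2/5: 3 assignments
value 1/5: 2 assignments
value 0: 1 assignment
So 26 of the 36 assignments meet the threshold.

26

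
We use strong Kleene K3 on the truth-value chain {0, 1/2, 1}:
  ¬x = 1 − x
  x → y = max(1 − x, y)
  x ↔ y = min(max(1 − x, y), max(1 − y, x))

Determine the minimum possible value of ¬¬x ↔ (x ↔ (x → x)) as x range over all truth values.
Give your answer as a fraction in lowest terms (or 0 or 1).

Take x = 1/2:
¬x = ¬1/2 = 1/2
¬¬x = ¬1/2 = 1/2
x → x = 1/2 → 1/2 = 1/2
x ↔ (x → x) = 1/2 ↔ 1/2 = 1/2
¬¬x ↔ (x ↔ (x → x)) = 1/2 ↔ 1/2 = 1/2
No assignment yields a value below 1/2, so this is the minimum.

1/2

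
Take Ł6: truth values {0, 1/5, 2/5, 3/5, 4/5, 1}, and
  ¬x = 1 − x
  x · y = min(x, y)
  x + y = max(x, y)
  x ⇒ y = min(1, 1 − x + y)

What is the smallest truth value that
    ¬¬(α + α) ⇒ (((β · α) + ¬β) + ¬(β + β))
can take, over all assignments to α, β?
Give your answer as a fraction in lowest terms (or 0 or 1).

3/5

Take α = 1, β = 2/5:
α + α = 1 + 1 = 1
¬(α + α) = ¬1 = 0
¬¬(α + α) = ¬0 = 1
β · α = 2/5 · 1 = 2/5
¬β = ¬2/5 = 3/5
(β · α) + ¬β = 2/5 + 3/5 = 3/5
β + β = 2/5 + 2/5 = 2/5
¬(β + β) = ¬2/5 = 3/5
((β · α) + ¬β) + ¬(β + β) = 3/5 + 3/5 = 3/5
¬¬(α + α) ⇒ (((β · α) + ¬β) + ¬(β + β)) = 1 ⇒ 3/5 = 3/5
No assignment yields a value below 3/5, so this is the minimum.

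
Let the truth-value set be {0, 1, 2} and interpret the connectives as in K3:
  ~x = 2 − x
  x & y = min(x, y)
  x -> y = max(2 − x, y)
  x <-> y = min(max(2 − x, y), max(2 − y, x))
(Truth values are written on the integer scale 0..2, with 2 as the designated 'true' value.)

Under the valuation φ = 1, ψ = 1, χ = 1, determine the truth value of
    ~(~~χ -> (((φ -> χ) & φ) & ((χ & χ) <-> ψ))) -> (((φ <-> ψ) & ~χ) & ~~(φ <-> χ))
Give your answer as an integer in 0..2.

~χ = ~1 = 1
~~χ = ~1 = 1
φ -> χ = 1 -> 1 = 1
(φ -> χ) & φ = 1 & 1 = 1
χ & χ = 1 & 1 = 1
(χ & χ) <-> ψ = 1 <-> 1 = 1
((φ -> χ) & φ) & ((χ & χ) <-> ψ) = 1 & 1 = 1
~~χ -> (((φ -> χ) & φ) & ((χ & χ) <-> ψ)) = 1 -> 1 = 1
~(~~χ -> (((φ -> χ) & φ) & ((χ & χ) <-> ψ))) = ~1 = 1
φ <-> ψ = 1 <-> 1 = 1
~χ = ~1 = 1
(φ <-> ψ) & ~χ = 1 & 1 = 1
φ <-> χ = 1 <-> 1 = 1
~(φ <-> χ) = ~1 = 1
~~(φ <-> χ) = ~1 = 1
((φ <-> ψ) & ~χ) & ~~(φ <-> χ) = 1 & 1 = 1
~(~~χ -> (((φ -> χ) & φ) & ((χ & χ) <-> ψ))) -> (((φ <-> ψ) & ~χ) & ~~(φ <-> χ)) = 1 -> 1 = 1

1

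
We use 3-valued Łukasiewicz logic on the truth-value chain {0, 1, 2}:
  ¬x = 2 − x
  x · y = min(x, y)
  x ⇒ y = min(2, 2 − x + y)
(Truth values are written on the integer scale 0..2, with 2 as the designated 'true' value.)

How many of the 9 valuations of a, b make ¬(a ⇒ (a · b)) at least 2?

1

a = 0, b = 0 ↦ 0  <
a = 0, b = 1 ↦ 0  <
a = 0, b = 2 ↦ 0  <
a = 1, b = 0 ↦ 1  <
a = 1, b = 1 ↦ 0  <
a = 1, b = 2 ↦ 0  <
a = 2, b = 0 ↦ 2  ≥
a = 2, b = 1 ↦ 1  <
a = 2, b = 2 ↦ 0  <
So 1 of the 9 assignments meets the threshold.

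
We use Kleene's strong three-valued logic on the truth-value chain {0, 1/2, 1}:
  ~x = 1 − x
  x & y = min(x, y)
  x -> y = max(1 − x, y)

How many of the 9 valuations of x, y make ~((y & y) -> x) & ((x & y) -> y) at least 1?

x = 0, y = 0 ↦ 0  <
x = 0, y = 1/2 ↦ 1/2  <
x = 0, y = 1 ↦ 1  ≥
x = 1/2, y = 0 ↦ 0  <
x = 1/2, y = 1/2 ↦ 1/2  <
x = 1/2, y = 1 ↦ 1/2  <
x = 1, y = 0 ↦ 0  <
x = 1, y = 1/2 ↦ 0  <
x = 1, y = 1 ↦ 0  <
So 1 of the 9 assignments meets the threshold.

1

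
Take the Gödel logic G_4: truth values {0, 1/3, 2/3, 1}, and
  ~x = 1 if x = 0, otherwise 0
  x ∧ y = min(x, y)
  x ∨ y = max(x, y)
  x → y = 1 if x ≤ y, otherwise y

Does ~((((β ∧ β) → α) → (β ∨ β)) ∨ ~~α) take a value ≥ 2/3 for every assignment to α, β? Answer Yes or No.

No

Counterexample: take α = 0, β = 1/3.
β ∧ β = 1/3 ∧ 1/3 = 1/3
(β ∧ β) → α = 1/3 → 0 = 0
β ∨ β = 1/3 ∨ 1/3 = 1/3
((β ∧ β) → α) → (β ∨ β) = 0 → 1/3 = 1
~α = ~0 = 1
~~α = ~1 = 0
(((β ∧ β) → α) → (β ∨ β)) ∨ ~~α = 1 ∨ 0 = 1
~((((β ∧ β) → α) → (β ∨ β)) ∨ ~~α) = ~1 = 0
This gives 0, which is below 2/3.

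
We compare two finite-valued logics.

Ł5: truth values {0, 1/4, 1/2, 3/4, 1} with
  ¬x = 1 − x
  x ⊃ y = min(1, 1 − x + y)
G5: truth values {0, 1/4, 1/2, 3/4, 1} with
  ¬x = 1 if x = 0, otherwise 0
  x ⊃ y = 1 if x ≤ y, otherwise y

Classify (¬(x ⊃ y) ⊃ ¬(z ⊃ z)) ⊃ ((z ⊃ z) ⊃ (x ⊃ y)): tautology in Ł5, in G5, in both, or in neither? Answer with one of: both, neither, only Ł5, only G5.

only Ł5

In Ł5: every assignment gives 1 — tautology.
In G5: at x = 1/2, y = 1/4, z = 0 the value is 1/4 — not a tautology.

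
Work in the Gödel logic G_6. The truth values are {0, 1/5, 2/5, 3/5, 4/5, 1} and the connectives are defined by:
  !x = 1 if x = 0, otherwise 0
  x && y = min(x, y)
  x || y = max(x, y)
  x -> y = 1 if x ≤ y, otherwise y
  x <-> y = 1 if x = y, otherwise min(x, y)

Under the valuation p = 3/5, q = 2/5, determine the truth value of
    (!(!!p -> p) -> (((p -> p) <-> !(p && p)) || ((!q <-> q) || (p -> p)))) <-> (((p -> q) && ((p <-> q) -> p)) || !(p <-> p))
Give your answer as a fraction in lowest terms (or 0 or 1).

!p = !3/5 = 0
!!p = !0 = 1
!!p -> p = 1 -> 3/5 = 3/5
!(!!p -> p) = !3/5 = 0
p -> p = 3/5 -> 3/5 = 1
p && p = 3/5 && 3/5 = 3/5
!(p && p) = !3/5 = 0
(p -> p) <-> !(p && p) = 1 <-> 0 = 0
!q = !2/5 = 0
!q <-> q = 0 <-> 2/5 = 0
p -> p = 3/5 -> 3/5 = 1
(!q <-> q) || (p -> p) = 0 || 1 = 1
((p -> p) <-> !(p && p)) || ((!q <-> q) || (p -> p)) = 0 || 1 = 1
!(!!p -> p) -> (((p -> p) <-> !(p && p)) || ((!q <-> q) || (p -> p))) = 0 -> 1 = 1
p -> q = 3/5 -> 2/5 = 2/5
p <-> q = 3/5 <-> 2/5 = 2/5
(p <-> q) -> p = 2/5 -> 3/5 = 1
(p -> q) && ((p <-> q) -> p) = 2/5 && 1 = 2/5
p <-> p = 3/5 <-> 3/5 = 1
!(p <-> p) = !1 = 0
((p -> q) && ((p <-> q) -> p)) || !(p <-> p) = 2/5 || 0 = 2/5
(!(!!p -> p) -> (((p -> p) <-> !(p && p)) || ((!q <-> q) || (p -> p)))) <-> (((p -> q) && ((p <-> q) -> p)) || !(p <-> p)) = 1 <-> 2/5 = 2/5

2/5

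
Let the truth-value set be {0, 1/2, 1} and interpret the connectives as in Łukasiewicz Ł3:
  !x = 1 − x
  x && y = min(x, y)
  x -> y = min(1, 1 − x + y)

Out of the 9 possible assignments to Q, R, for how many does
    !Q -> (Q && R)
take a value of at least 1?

Q = 0, R = 0 ↦ 0  <
Q = 0, R = 1/2 ↦ 0  <
Q = 0, R = 1 ↦ 0  <
Q = 1/2, R = 0 ↦ 1/2  <
Q = 1/2, R = 1/2 ↦ 1  ≥
Q = 1/2, R = 1 ↦ 1  ≥
Q = 1, R = 0 ↦ 1  ≥
Q = 1, R = 1/2 ↦ 1  ≥
Q = 1, R = 1 ↦ 1  ≥
So 5 of the 9 assignments meet the threshold.

5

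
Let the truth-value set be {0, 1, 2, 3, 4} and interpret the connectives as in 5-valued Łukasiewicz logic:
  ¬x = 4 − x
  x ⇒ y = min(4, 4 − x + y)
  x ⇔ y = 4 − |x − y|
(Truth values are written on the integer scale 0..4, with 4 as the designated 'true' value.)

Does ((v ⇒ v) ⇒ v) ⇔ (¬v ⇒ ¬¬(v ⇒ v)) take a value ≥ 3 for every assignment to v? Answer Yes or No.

Counterexample: take v = 0.
v ⇒ v = 0 ⇒ 0 = 4
(v ⇒ v) ⇒ v = 4 ⇒ 0 = 0
¬v = ¬0 = 4
v ⇒ v = 0 ⇒ 0 = 4
¬(v ⇒ v) = ¬4 = 0
¬¬(v ⇒ v) = ¬0 = 4
¬v ⇒ ¬¬(v ⇒ v) = 4 ⇒ 4 = 4
((v ⇒ v) ⇒ v) ⇔ (¬v ⇒ ¬¬(v ⇒ v)) = 0 ⇔ 4 = 0
This gives 0, which is below 3.

No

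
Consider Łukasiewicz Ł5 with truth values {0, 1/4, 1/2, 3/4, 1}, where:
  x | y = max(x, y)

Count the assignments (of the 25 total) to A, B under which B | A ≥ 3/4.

16

value 1: 9 assignments (counts)
value 3/4: 7 assignments (counts)
value 1/2: 5 assignments
value 1/4: 3 assignments
value 0: 1 assignment
So 16 of the 25 assignments meet the threshold.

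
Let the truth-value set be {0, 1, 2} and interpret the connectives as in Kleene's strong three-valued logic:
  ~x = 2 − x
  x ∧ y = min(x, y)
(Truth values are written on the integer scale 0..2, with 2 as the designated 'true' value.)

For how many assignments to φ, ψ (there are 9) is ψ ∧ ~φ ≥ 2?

φ = 0, ψ = 0 ↦ 0  <
φ = 0, ψ = 1 ↦ 1  <
φ = 0, ψ = 2 ↦ 2  ≥
φ = 1, ψ = 0 ↦ 0  <
φ = 1, ψ = 1 ↦ 1  <
φ = 1, ψ = 2 ↦ 1  <
φ = 2, ψ = 0 ↦ 0  <
φ = 2, ψ = 1 ↦ 0  <
φ = 2, ψ = 2 ↦ 0  <
So 1 of the 9 assignments meets the threshold.

1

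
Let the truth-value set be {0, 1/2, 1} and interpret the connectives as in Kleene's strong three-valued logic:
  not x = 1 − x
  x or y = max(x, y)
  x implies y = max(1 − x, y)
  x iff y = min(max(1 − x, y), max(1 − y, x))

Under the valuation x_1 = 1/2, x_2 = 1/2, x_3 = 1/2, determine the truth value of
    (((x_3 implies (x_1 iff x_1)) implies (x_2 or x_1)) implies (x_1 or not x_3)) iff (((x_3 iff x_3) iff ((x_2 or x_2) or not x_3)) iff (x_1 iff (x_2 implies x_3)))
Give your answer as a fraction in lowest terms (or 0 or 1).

x_1 iff x_1 = 1/2 iff 1/2 = 1/2
x_3 implies (x_1 iff x_1) = 1/2 implies 1/2 = 1/2
x_2 or x_1 = 1/2 or 1/2 = 1/2
(x_3 implies (x_1 iff x_1)) implies (x_2 or x_1) = 1/2 implies 1/2 = 1/2
not x_3 = not 1/2 = 1/2
x_1 or not x_3 = 1/2 or 1/2 = 1/2
((x_3 implies (x_1 iff x_1)) implies (x_2 or x_1)) implies (x_1 or not x_3) = 1/2 implies 1/2 = 1/2
x_3 iff x_3 = 1/2 iff 1/2 = 1/2
x_2 or x_2 = 1/2 or 1/2 = 1/2
not x_3 = not 1/2 = 1/2
(x_2 or x_2) or not x_3 = 1/2 or 1/2 = 1/2
(x_3 iff x_3) iff ((x_2 or x_2) or not x_3) = 1/2 iff 1/2 = 1/2
x_2 implies x_3 = 1/2 implies 1/2 = 1/2
x_1 iff (x_2 implies x_3) = 1/2 iff 1/2 = 1/2
((x_3 iff x_3) iff ((x_2 or x_2) or not x_3)) iff (x_1 iff (x_2 implies x_3)) = 1/2 iff 1/2 = 1/2
(((x_3 implies (x_1 iff x_1)) implies (x_2 or x_1)) implies (x_1 or not x_3)) iff (((x_3 iff x_3) iff ((x_2 or x_2) or not x_3)) iff (x_1 iff (x_2 implies x_3))) = 1/2 iff 1/2 = 1/2

1/2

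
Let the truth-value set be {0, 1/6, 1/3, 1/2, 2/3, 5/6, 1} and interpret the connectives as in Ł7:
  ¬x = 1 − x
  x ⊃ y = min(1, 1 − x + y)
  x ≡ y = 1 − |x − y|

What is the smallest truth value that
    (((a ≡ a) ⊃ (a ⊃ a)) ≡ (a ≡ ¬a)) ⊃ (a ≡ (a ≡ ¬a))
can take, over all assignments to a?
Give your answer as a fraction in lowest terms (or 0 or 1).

1/2

Take a = 1/2:
a ≡ a = 1/2 ≡ 1/2 = 1
a ⊃ a = 1/2 ⊃ 1/2 = 1
(a ≡ a) ⊃ (a ⊃ a) = 1 ⊃ 1 = 1
¬a = ¬1/2 = 1/2
a ≡ ¬a = 1/2 ≡ 1/2 = 1
((a ≡ a) ⊃ (a ⊃ a)) ≡ (a ≡ ¬a) = 1 ≡ 1 = 1
¬a = ¬1/2 = 1/2
a ≡ ¬a = 1/2 ≡ 1/2 = 1
a ≡ (a ≡ ¬a) = 1/2 ≡ 1 = 1/2
(((a ≡ a) ⊃ (a ⊃ a)) ≡ (a ≡ ¬a)) ⊃ (a ≡ (a ≡ ¬a)) = 1 ⊃ 1/2 = 1/2
No assignment yields a value below 1/2, so this is the minimum.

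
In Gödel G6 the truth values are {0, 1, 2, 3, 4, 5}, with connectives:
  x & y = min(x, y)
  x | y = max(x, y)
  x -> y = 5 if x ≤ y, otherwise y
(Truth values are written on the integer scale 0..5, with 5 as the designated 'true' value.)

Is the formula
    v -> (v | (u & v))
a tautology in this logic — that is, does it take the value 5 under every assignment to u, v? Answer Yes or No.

At u = 0, v = 3, for instance:
u & v = 0 & 3 = 0
v | (u & v) = 3 | 0 = 3
v -> (v | (u & v)) = 3 -> 3 = 5
and checking the remaining 35 assignments likewise gives ≥ 5 in every case.

Yes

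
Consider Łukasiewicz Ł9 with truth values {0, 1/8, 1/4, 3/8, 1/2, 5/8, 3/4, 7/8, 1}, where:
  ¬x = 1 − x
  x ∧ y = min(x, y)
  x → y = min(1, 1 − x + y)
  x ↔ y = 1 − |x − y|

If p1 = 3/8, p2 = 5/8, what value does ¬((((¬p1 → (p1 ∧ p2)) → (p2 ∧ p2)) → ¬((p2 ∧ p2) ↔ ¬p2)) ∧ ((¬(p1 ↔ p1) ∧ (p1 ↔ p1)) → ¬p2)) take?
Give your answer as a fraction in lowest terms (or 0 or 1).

5/8

¬p1 = ¬3/8 = 5/8
p1 ∧ p2 = 3/8 ∧ 5/8 = 3/8
¬p1 → (p1 ∧ p2) = 5/8 → 3/8 = 3/4
p2 ∧ p2 = 5/8 ∧ 5/8 = 5/8
(¬p1 → (p1 ∧ p2)) → (p2 ∧ p2) = 3/4 → 5/8 = 7/8
p2 ∧ p2 = 5/8 ∧ 5/8 = 5/8
¬p2 = ¬5/8 = 3/8
(p2 ∧ p2) ↔ ¬p2 = 5/8 ↔ 3/8 = 3/4
¬((p2 ∧ p2) ↔ ¬p2) = ¬3/4 = 1/4
((¬p1 → (p1 ∧ p2)) → (p2 ∧ p2)) → ¬((p2 ∧ p2) ↔ ¬p2) = 7/8 → 1/4 = 3/8
p1 ↔ p1 = 3/8 ↔ 3/8 = 1
¬(p1 ↔ p1) = ¬1 = 0
p1 ↔ p1 = 3/8 ↔ 3/8 = 1
¬(p1 ↔ p1) ∧ (p1 ↔ p1) = 0 ∧ 1 = 0
¬p2 = ¬5/8 = 3/8
(¬(p1 ↔ p1) ∧ (p1 ↔ p1)) → ¬p2 = 0 → 3/8 = 1
(((¬p1 → (p1 ∧ p2)) → (p2 ∧ p2)) → ¬((p2 ∧ p2) ↔ ¬p2)) ∧ ((¬(p1 ↔ p1) ∧ (p1 ↔ p1)) → ¬p2) = 3/8 ∧ 1 = 3/8
¬((((¬p1 → (p1 ∧ p2)) → (p2 ∧ p2)) → ¬((p2 ∧ p2) ↔ ¬p2)) ∧ ((¬(p1 ↔ p1) ∧ (p1 ↔ p1)) → ¬p2)) = ¬3/8 = 5/8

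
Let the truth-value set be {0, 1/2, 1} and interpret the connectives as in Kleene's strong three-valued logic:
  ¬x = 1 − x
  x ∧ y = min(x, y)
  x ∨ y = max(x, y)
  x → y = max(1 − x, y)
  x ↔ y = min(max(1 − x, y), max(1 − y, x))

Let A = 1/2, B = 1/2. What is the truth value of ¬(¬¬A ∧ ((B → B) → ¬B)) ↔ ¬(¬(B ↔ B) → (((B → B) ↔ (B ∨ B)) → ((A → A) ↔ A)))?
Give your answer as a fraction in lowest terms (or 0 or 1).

1/2

¬A = ¬1/2 = 1/2
¬¬A = ¬1/2 = 1/2
B → B = 1/2 → 1/2 = 1/2
¬B = ¬1/2 = 1/2
(B → B) → ¬B = 1/2 → 1/2 = 1/2
¬¬A ∧ ((B → B) → ¬B) = 1/2 ∧ 1/2 = 1/2
¬(¬¬A ∧ ((B → B) → ¬B)) = ¬1/2 = 1/2
B ↔ B = 1/2 ↔ 1/2 = 1/2
¬(B ↔ B) = ¬1/2 = 1/2
B → B = 1/2 → 1/2 = 1/2
B ∨ B = 1/2 ∨ 1/2 = 1/2
(B → B) ↔ (B ∨ B) = 1/2 ↔ 1/2 = 1/2
A → A = 1/2 → 1/2 = 1/2
(A → A) ↔ A = 1/2 ↔ 1/2 = 1/2
((B → B) ↔ (B ∨ B)) → ((A → A) ↔ A) = 1/2 → 1/2 = 1/2
¬(B ↔ B) → (((B → B) ↔ (B ∨ B)) → ((A → A) ↔ A)) = 1/2 → 1/2 = 1/2
¬(¬(B ↔ B) → (((B → B) ↔ (B ∨ B)) → ((A → A) ↔ A))) = ¬1/2 = 1/2
¬(¬¬A ∧ ((B → B) → ¬B)) ↔ ¬(¬(B ↔ B) → (((B → B) ↔ (B ∨ B)) → ((A → A) ↔ A))) = 1/2 ↔ 1/2 = 1/2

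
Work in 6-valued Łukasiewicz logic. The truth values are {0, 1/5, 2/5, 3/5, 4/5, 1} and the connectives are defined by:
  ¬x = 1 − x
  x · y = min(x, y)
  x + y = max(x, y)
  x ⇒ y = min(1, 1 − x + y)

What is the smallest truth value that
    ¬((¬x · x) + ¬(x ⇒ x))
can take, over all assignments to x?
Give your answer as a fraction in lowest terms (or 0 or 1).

3/5

Take x = 2/5:
¬x = ¬2/5 = 3/5
¬x · x = 3/5 · 2/5 = 2/5
x ⇒ x = 2/5 ⇒ 2/5 = 1
¬(x ⇒ x) = ¬1 = 0
(¬x · x) + ¬(x ⇒ x) = 2/5 + 0 = 2/5
¬((¬x · x) + ¬(x ⇒ x)) = ¬2/5 = 3/5
No assignment yields a value below 3/5, so this is the minimum.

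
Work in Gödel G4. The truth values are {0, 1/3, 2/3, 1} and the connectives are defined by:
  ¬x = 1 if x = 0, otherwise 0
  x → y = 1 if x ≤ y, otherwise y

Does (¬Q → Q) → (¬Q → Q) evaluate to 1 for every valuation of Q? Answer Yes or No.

Q = 0 ↦ 1
Q = 1/3 ↦ 1
Q = 2/3 ↦ 1
Q = 1 ↦ 1
Every assignment gives a value ≥ 1.

Yes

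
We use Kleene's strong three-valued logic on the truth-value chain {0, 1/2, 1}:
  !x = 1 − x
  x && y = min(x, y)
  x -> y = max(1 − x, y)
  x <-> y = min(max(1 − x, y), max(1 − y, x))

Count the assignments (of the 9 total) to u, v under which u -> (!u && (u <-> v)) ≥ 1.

3

u = 0, v = 0 ↦ 1  ≥
u = 0, v = 1/2 ↦ 1  ≥
u = 0, v = 1 ↦ 1  ≥
u = 1/2, v = 0 ↦ 1/2  <
u = 1/2, v = 1/2 ↦ 1/2  <
u = 1/2, v = 1 ↦ 1/2  <
u = 1, v = 0 ↦ 0  <
u = 1, v = 1/2 ↦ 0  <
u = 1, v = 1 ↦ 0  <
So 3 of the 9 assignments meet the threshold.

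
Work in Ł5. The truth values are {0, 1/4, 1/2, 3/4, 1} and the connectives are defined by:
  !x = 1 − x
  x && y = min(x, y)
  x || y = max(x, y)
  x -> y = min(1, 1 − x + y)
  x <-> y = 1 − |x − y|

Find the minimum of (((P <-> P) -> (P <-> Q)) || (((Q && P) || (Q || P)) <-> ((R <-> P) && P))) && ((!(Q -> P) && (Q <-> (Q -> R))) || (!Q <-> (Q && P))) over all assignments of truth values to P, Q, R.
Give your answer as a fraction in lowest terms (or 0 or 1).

Take P = 0, Q = 0, R = 0:
P <-> P = 0 <-> 0 = 1
P <-> Q = 0 <-> 0 = 1
(P <-> P) -> (P <-> Q) = 1 -> 1 = 1
Q && P = 0 && 0 = 0
Q || P = 0 || 0 = 0
(Q && P) || (Q || P) = 0 || 0 = 0
R <-> P = 0 <-> 0 = 1
(R <-> P) && P = 1 && 0 = 0
((Q && P) || (Q || P)) <-> ((R <-> P) && P) = 0 <-> 0 = 1
((P <-> P) -> (P <-> Q)) || (((Q && P) || (Q || P)) <-> ((R <-> P) && P)) = 1 || 1 = 1
Q -> P = 0 -> 0 = 1
!(Q -> P) = !1 = 0
Q -> R = 0 -> 0 = 1
Q <-> (Q -> R) = 0 <-> 1 = 0
!(Q -> P) && (Q <-> (Q -> R)) = 0 && 0 = 0
!Q = !0 = 1
Q && P = 0 && 0 = 0
!Q <-> (Q && P) = 1 <-> 0 = 0
(!(Q -> P) && (Q <-> (Q -> R))) || (!Q <-> (Q && P)) = 0 || 0 = 0
(((P <-> P) -> (P <-> Q)) || (((Q && P) || (Q || P)) <-> ((R <-> P) && P))) && ((!(Q -> P) && (Q <-> (Q -> R))) || (!Q <-> (Q && P))) = 1 && 0 = 0
No assignment yields a value below 0, so this is the minimum.

0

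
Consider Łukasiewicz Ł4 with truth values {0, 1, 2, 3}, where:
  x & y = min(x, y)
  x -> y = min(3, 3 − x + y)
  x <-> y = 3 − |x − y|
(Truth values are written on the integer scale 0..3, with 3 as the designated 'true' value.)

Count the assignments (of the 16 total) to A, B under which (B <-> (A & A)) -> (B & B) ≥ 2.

13

A = 0, B = 0 ↦ 0  <
A = 0, B = 1 ↦ 2  ≥
A = 0, B = 2 ↦ 3  ≥
A = 0, B = 3 ↦ 3  ≥
A = 1, B = 0 ↦ 1  <
A = 1, B = 1 ↦ 1  <
A = 1, B = 2 ↦ 3  ≥
A = 1, B = 3 ↦ 3  ≥
A = 2, B = 0 ↦ 2  ≥
A = 2, B = 1 ↦ 2  ≥
A = 2, B = 2 ↦ 2  ≥
A = 2, B = 3 ↦ 3  ≥
A = 3, B = 0 ↦ 3  ≥
A = 3, B = 1 ↦ 3  ≥
A = 3, B = 2 ↦ 3  ≥
A = 3, B = 3 ↦ 3  ≥
So 13 of the 16 assignments meet the threshold.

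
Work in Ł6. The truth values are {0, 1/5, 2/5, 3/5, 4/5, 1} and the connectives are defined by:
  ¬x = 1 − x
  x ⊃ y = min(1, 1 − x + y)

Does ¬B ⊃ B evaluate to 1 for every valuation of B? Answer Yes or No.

No

Counterexample: take B = 0.
¬B = ¬0 = 1
¬B ⊃ B = 1 ⊃ 0 = 0
This gives 0 ≠ 1.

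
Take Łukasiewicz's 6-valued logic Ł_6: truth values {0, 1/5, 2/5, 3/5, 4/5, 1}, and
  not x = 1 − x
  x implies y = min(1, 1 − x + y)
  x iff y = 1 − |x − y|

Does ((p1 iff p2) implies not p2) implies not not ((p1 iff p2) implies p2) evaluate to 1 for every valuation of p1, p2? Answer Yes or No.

Counterexample: take p1 = 0, p2 = 0.
p1 iff p2 = 0 iff 0 = 1
not p2 = not 0 = 1
(p1 iff p2) implies not p2 = 1 implies 1 = 1
p1 iff p2 = 0 iff 0 = 1
(p1 iff p2) implies p2 = 1 implies 0 = 0
not ((p1 iff p2) implies p2) = not 0 = 1
not not ((p1 iff p2) implies p2) = not 1 = 0
((p1 iff p2) implies not p2) implies not not ((p1 iff p2) implies p2) = 1 implies 0 = 0
This gives 0 ≠ 1.

No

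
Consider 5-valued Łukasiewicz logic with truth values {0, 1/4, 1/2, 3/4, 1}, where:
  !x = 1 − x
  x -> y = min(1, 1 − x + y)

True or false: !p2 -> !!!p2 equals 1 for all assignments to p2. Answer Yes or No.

Yes

p2 = 0 ↦ 1
p2 = 1/4 ↦ 1
p2 = 1/2 ↦ 1
p2 = 3/4 ↦ 1
p2 = 1 ↦ 1
Every assignment gives a value ≥ 1.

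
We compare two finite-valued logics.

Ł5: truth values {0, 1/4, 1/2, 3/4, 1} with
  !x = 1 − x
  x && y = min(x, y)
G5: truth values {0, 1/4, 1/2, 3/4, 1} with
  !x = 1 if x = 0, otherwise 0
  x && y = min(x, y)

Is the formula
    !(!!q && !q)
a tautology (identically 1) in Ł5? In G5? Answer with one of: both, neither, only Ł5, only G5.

In Ł5: at q = 1/4 the value is 3/4 — not a tautology.
In G5: every assignment gives 1 — tautology.

only G5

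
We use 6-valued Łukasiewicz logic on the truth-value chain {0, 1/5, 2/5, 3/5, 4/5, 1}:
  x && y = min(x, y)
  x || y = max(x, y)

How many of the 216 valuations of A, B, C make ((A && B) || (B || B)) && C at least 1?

value 1: 6 assignments (counts)
value 4/5: 18 assignments
value 3/5: 30 assignments
value 2/5: 42 assignments
value 1/5: 54 assignments
value 0: 66 assignments
So 6 of the 216 assignments meet the threshold.

6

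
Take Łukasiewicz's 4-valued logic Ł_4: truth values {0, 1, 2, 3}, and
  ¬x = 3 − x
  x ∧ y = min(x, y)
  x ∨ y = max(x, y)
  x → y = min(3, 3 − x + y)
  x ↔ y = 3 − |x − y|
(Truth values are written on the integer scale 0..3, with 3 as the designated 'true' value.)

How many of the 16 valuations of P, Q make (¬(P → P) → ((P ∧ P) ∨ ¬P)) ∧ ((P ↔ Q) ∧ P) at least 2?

P = 0, Q = 0 ↦ 0  <
P = 0, Q = 1 ↦ 0  <
P = 0, Q = 2 ↦ 0  <
P = 0, Q = 3 ↦ 0  <
P = 1, Q = 0 ↦ 1  <
P = 1, Q = 1 ↦ 1  <
P = 1, Q = 2 ↦ 1  <
P = 1, Q = 3 ↦ 1  <
P = 2, Q = 0 ↦ 1  <
P = 2, Q = 1 ↦ 2  ≥
P = 2, Q = 2 ↦ 2  ≥
P = 2, Q = 3 ↦ 2  ≥
P = 3, Q = 0 ↦ 0  <
P = 3, Q = 1 ↦ 1  <
P = 3, Q = 2 ↦ 2  ≥
P = 3, Q = 3 ↦ 3  ≥
So 5 of the 16 assignments meet the threshold.

5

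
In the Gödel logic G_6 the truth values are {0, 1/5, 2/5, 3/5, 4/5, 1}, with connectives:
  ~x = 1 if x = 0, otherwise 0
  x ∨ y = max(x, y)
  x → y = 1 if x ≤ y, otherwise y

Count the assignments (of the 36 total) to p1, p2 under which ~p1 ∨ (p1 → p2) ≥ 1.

21

value 1: 21 assignments (counts)
value 4/5: 1 assignment
value 3/5: 2 assignments
value 2/5: 3 assignments
value 1/5: 4 assignments
value 0: 5 assignments
So 21 of the 36 assignments meet the threshold.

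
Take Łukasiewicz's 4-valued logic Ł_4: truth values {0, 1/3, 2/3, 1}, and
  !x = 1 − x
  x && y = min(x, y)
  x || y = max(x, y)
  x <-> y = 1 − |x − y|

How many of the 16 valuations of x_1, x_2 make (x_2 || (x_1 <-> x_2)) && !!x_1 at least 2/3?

5

x_1 = 0, x_2 = 0 ↦ 0  <
x_1 = 0, x_2 = 1/3 ↦ 0  <
x_1 = 0, x_2 = 2/3 ↦ 0  <
x_1 = 0, x_2 = 1 ↦ 0  <
x_1 = 1/3, x_2 = 0 ↦ 1/3  <
x_1 = 1/3, x_2 = 1/3 ↦ 1/3  <
x_1 = 1/3, x_2 = 2/3 ↦ 1/3  <
x_1 = 1/3, x_2 = 1 ↦ 1/3  <
x_1 = 2/3, x_2 = 0 ↦ 1/3  <
x_1 = 2/3, x_2 = 1/3 ↦ 2/3  ≥
x_1 = 2/3, x_2 = 2/3 ↦ 2/3  ≥
x_1 = 2/3, x_2 = 1 ↦ 2/3  ≥
x_1 = 1, x_2 = 0 ↦ 0  <
x_1 = 1, x_2 = 1/3 ↦ 1/3  <
x_1 = 1, x_2 = 2/3 ↦ 2/3  ≥
x_1 = 1, x_2 = 1 ↦ 1  ≥
So 5 of the 16 assignments meet the threshold.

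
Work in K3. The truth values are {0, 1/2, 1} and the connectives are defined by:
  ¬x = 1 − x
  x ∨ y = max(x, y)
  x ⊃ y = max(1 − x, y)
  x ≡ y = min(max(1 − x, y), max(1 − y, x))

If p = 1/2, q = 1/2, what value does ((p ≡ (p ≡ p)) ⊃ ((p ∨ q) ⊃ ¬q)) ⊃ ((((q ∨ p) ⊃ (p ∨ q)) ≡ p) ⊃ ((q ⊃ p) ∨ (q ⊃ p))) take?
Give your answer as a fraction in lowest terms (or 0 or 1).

p ≡ p = 1/2 ≡ 1/2 = 1/2
p ≡ (p ≡ p) = 1/2 ≡ 1/2 = 1/2
p ∨ q = 1/2 ∨ 1/2 = 1/2
¬q = ¬1/2 = 1/2
(p ∨ q) ⊃ ¬q = 1/2 ⊃ 1/2 = 1/2
(p ≡ (p ≡ p)) ⊃ ((p ∨ q) ⊃ ¬q) = 1/2 ⊃ 1/2 = 1/2
q ∨ p = 1/2 ∨ 1/2 = 1/2
p ∨ q = 1/2 ∨ 1/2 = 1/2
(q ∨ p) ⊃ (p ∨ q) = 1/2 ⊃ 1/2 = 1/2
((q ∨ p) ⊃ (p ∨ q)) ≡ p = 1/2 ≡ 1/2 = 1/2
q ⊃ p = 1/2 ⊃ 1/2 = 1/2
q ⊃ p = 1/2 ⊃ 1/2 = 1/2
(q ⊃ p) ∨ (q ⊃ p) = 1/2 ∨ 1/2 = 1/2
(((q ∨ p) ⊃ (p ∨ q)) ≡ p) ⊃ ((q ⊃ p) ∨ (q ⊃ p)) = 1/2 ⊃ 1/2 = 1/2
((p ≡ (p ≡ p)) ⊃ ((p ∨ q) ⊃ ¬q)) ⊃ ((((q ∨ p) ⊃ (p ∨ q)) ≡ p) ⊃ ((q ⊃ p) ∨ (q ⊃ p))) = 1/2 ⊃ 1/2 = 1/2

1/2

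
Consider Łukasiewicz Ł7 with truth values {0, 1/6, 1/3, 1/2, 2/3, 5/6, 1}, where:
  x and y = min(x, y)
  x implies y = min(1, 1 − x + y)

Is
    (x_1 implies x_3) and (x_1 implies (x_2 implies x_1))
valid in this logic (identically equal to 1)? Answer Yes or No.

No

Counterexample: take x_1 = 1/6, x_2 = 0, x_3 = 0.
x_1 implies x_3 = 1/6 implies 0 = 5/6
x_2 implies x_1 = 0 implies 1/6 = 1
x_1 implies (x_2 implies x_1) = 1/6 implies 1 = 1
(x_1 implies x_3) and (x_1 implies (x_2 implies x_1)) = 5/6 and 1 = 5/6
This gives 5/6 ≠ 1.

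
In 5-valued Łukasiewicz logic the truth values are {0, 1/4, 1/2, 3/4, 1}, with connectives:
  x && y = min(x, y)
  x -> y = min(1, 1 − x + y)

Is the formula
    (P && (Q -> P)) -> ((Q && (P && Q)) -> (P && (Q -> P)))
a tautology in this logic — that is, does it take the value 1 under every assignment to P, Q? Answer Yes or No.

At P = 1/4, Q = 0, for instance:
Q -> P = 0 -> 1/4 = 1
P && (Q -> P) = 1/4 && 1 = 1/4
P && Q = 1/4 && 0 = 0
Q && (P && Q) = 0 && 0 = 0
(Q && (P && Q)) -> (P && (Q -> P)) = 0 -> 1/4 = 1
(P && (Q -> P)) -> ((Q && (P && Q)) -> (P && (Q -> P))) = 1/4 -> 1 = 1
and checking the remaining 24 assignments likewise gives ≥ 1 in every case.

Yes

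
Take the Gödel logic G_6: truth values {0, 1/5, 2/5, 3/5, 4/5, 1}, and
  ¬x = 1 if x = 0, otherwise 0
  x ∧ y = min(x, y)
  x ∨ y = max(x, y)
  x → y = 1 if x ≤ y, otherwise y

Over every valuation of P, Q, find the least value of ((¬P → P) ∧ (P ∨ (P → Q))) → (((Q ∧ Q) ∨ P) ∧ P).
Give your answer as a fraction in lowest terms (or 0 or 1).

1/5

Take P = 1/5, Q = 1/5:
¬P = ¬1/5 = 0
¬P → P = 0 → 1/5 = 1
P → Q = 1/5 → 1/5 = 1
P ∨ (P → Q) = 1/5 ∨ 1 = 1
(¬P → P) ∧ (P ∨ (P → Q)) = 1 ∧ 1 = 1
Q ∧ Q = 1/5 ∧ 1/5 = 1/5
(Q ∧ Q) ∨ P = 1/5 ∨ 1/5 = 1/5
((Q ∧ Q) ∨ P) ∧ P = 1/5 ∧ 1/5 = 1/5
((¬P → P) ∧ (P ∨ (P → Q))) → (((Q ∧ Q) ∨ P) ∧ P) = 1 → 1/5 = 1/5
No assignment yields a value below 1/5, so this is the minimum.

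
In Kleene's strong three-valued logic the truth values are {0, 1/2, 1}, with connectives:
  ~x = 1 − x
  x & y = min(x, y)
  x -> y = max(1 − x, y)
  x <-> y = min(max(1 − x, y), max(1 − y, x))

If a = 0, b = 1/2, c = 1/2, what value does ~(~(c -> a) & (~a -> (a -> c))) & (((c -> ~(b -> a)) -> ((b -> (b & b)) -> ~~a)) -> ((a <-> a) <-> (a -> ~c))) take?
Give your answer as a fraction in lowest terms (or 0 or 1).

1/2

c -> a = 1/2 -> 0 = 1/2
~(c -> a) = ~1/2 = 1/2
~a = ~0 = 1
a -> c = 0 -> 1/2 = 1
~a -> (a -> c) = 1 -> 1 = 1
~(c -> a) & (~a -> (a -> c)) = 1/2 & 1 = 1/2
~(~(c -> a) & (~a -> (a -> c))) = ~1/2 = 1/2
b -> a = 1/2 -> 0 = 1/2
~(b -> a) = ~1/2 = 1/2
c -> ~(b -> a) = 1/2 -> 1/2 = 1/2
b & b = 1/2 & 1/2 = 1/2
b -> (b & b) = 1/2 -> 1/2 = 1/2
~a = ~0 = 1
~~a = ~1 = 0
(b -> (b & b)) -> ~~a = 1/2 -> 0 = 1/2
(c -> ~(b -> a)) -> ((b -> (b & b)) -> ~~a) = 1/2 -> 1/2 = 1/2
a <-> a = 0 <-> 0 = 1
~c = ~1/2 = 1/2
a -> ~c = 0 -> 1/2 = 1
(a <-> a) <-> (a -> ~c) = 1 <-> 1 = 1
((c -> ~(b -> a)) -> ((b -> (b & b)) -> ~~a)) -> ((a <-> a) <-> (a -> ~c)) = 1/2 -> 1 = 1
~(~(c -> a) & (~a -> (a -> c))) & (((c -> ~(b -> a)) -> ((b -> (b & b)) -> ~~a)) -> ((a <-> a) <-> (a -> ~c))) = 1/2 & 1 = 1/2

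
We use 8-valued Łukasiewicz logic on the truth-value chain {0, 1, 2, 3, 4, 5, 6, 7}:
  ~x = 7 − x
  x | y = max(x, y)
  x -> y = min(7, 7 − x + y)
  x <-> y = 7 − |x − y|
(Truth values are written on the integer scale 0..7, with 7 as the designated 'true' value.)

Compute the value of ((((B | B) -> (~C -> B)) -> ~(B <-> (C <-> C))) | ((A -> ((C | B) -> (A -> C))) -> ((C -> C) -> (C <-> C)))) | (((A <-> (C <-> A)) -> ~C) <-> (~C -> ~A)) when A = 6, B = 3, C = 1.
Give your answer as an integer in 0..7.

B | B = 3 | 3 = 3
~C = ~1 = 6
~C -> B = 6 -> 3 = 4
(B | B) -> (~C -> B) = 3 -> 4 = 7
C <-> C = 1 <-> 1 = 7
B <-> (C <-> C) = 3 <-> 7 = 3
~(B <-> (C <-> C)) = ~3 = 4
((B | B) -> (~C -> B)) -> ~(B <-> (C <-> C)) = 7 -> 4 = 4
C | B = 1 | 3 = 3
A -> C = 6 -> 1 = 2
(C | B) -> (A -> C) = 3 -> 2 = 6
A -> ((C | B) -> (A -> C)) = 6 -> 6 = 7
C -> C = 1 -> 1 = 7
C <-> C = 1 <-> 1 = 7
(C -> C) -> (C <-> C) = 7 -> 7 = 7
(A -> ((C | B) -> (A -> C))) -> ((C -> C) -> (C <-> C)) = 7 -> 7 = 7
(((B | B) -> (~C -> B)) -> ~(B <-> (C <-> C))) | ((A -> ((C | B) -> (A -> C))) -> ((C -> C) -> (C <-> C))) = 4 | 7 = 7
C <-> A = 1 <-> 6 = 2
A <-> (C <-> A) = 6 <-> 2 = 3
~C = ~1 = 6
(A <-> (C <-> A)) -> ~C = 3 -> 6 = 7
~C = ~1 = 6
~A = ~6 = 1
~C -> ~A = 6 -> 1 = 2
((A <-> (C <-> A)) -> ~C) <-> (~C -> ~A) = 7 <-> 2 = 2
((((B | B) -> (~C -> B)) -> ~(B <-> (C <-> C))) | ((A -> ((C | B) -> (A -> C))) -> ((C -> C) -> (C <-> C)))) | (((A <-> (C <-> A)) -> ~C) <-> (~C -> ~A)) = 7 | 2 = 7

7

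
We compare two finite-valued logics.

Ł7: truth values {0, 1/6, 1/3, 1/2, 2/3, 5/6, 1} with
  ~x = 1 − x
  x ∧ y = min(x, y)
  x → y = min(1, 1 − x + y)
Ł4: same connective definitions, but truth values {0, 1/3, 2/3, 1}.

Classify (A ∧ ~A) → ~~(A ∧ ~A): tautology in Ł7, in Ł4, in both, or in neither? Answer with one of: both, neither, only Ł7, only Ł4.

In Ł7: every assignment gives 1 — tautology.
In Ł4: every assignment gives 1 — tautology.

both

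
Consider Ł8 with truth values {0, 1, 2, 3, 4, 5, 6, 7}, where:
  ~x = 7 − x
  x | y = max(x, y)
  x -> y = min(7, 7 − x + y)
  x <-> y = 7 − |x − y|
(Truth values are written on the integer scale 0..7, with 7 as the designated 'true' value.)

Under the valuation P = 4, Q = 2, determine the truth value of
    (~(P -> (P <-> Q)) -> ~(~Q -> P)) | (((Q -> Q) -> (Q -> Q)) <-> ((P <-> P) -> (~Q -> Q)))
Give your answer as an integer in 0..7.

7

P <-> Q = 4 <-> 2 = 5
P -> (P <-> Q) = 4 -> 5 = 7
~(P -> (P <-> Q)) = ~7 = 0
~Q = ~2 = 5
~Q -> P = 5 -> 4 = 6
~(~Q -> P) = ~6 = 1
~(P -> (P <-> Q)) -> ~(~Q -> P) = 0 -> 1 = 7
Q -> Q = 2 -> 2 = 7
Q -> Q = 2 -> 2 = 7
(Q -> Q) -> (Q -> Q) = 7 -> 7 = 7
P <-> P = 4 <-> 4 = 7
~Q = ~2 = 5
~Q -> Q = 5 -> 2 = 4
(P <-> P) -> (~Q -> Q) = 7 -> 4 = 4
((Q -> Q) -> (Q -> Q)) <-> ((P <-> P) -> (~Q -> Q)) = 7 <-> 4 = 4
(~(P -> (P <-> Q)) -> ~(~Q -> P)) | (((Q -> Q) -> (Q -> Q)) <-> ((P <-> P) -> (~Q -> Q))) = 7 | 4 = 7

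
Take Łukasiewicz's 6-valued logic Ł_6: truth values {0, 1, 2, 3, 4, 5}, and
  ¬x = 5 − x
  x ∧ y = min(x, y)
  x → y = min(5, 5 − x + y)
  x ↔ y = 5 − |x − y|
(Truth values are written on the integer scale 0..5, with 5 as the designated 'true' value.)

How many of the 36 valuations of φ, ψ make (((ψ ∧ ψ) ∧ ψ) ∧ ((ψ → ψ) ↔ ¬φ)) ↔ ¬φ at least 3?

value 5: 21 assignments (counts)
value 4: 5 assignments (counts)
value 3: 4 assignments (counts)
value 2: 3 assignments
value 1: 2 assignments
value 0: 1 assignment
So 30 of the 36 assignments meet the threshold.

30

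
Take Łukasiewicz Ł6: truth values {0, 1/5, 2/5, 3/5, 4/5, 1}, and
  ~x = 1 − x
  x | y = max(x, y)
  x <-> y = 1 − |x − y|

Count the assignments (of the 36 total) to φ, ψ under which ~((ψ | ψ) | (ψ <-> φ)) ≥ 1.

1

value 1: 1 assignment (counts)
value 4/5: 2 assignments
value 3/5: 3 assignments
value 2/5: 7 assignments
value 1/5: 12 assignments
value 0: 11 assignments
So 1 of the 36 assignments meets the threshold.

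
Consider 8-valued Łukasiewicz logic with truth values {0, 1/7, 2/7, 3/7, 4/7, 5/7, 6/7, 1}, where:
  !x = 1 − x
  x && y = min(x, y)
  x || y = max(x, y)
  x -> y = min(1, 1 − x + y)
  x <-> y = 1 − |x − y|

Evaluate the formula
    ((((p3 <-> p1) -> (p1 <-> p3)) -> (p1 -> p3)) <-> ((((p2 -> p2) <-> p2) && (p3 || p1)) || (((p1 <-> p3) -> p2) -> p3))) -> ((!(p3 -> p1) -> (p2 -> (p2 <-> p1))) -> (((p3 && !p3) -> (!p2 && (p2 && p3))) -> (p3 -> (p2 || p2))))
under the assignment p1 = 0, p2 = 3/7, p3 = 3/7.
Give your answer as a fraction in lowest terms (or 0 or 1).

p3 <-> p1 = 3/7 <-> 0 = 4/7
p1 <-> p3 = 0 <-> 3/7 = 4/7
(p3 <-> p1) -> (p1 <-> p3) = 4/7 -> 4/7 = 1
p1 -> p3 = 0 -> 3/7 = 1
((p3 <-> p1) -> (p1 <-> p3)) -> (p1 -> p3) = 1 -> 1 = 1
p2 -> p2 = 3/7 -> 3/7 = 1
(p2 -> p2) <-> p2 = 1 <-> 3/7 = 3/7
p3 || p1 = 3/7 || 0 = 3/7
((p2 -> p2) <-> p2) && (p3 || p1) = 3/7 && 3/7 = 3/7
p1 <-> p3 = 0 <-> 3/7 = 4/7
(p1 <-> p3) -> p2 = 4/7 -> 3/7 = 6/7
((p1 <-> p3) -> p2) -> p3 = 6/7 -> 3/7 = 4/7
(((p2 -> p2) <-> p2) && (p3 || p1)) || (((p1 <-> p3) -> p2) -> p3) = 3/7 || 4/7 = 4/7
(((p3 <-> p1) -> (p1 <-> p3)) -> (p1 -> p3)) <-> ((((p2 -> p2) <-> p2) && (p3 || p1)) || (((p1 <-> p3) -> p2) -> p3)) = 1 <-> 4/7 = 4/7
p3 -> p1 = 3/7 -> 0 = 4/7
!(p3 -> p1) = !4/7 = 3/7
p2 <-> p1 = 3/7 <-> 0 = 4/7
p2 -> (p2 <-> p1) = 3/7 -> 4/7 = 1
!(p3 -> p1) -> (p2 -> (p2 <-> p1)) = 3/7 -> 1 = 1
!p3 = !3/7 = 4/7
p3 && !p3 = 3/7 && 4/7 = 3/7
!p2 = !3/7 = 4/7
p2 && p3 = 3/7 && 3/7 = 3/7
!p2 && (p2 && p3) = 4/7 && 3/7 = 3/7
(p3 && !p3) -> (!p2 && (p2 && p3)) = 3/7 -> 3/7 = 1
p2 || p2 = 3/7 || 3/7 = 3/7
p3 -> (p2 || p2) = 3/7 -> 3/7 = 1
((p3 && !p3) -> (!p2 && (p2 && p3))) -> (p3 -> (p2 || p2)) = 1 -> 1 = 1
(!(p3 -> p1) -> (p2 -> (p2 <-> p1))) -> (((p3 && !p3) -> (!p2 && (p2 && p3))) -> (p3 -> (p2 || p2))) = 1 -> 1 = 1
((((p3 <-> p1) -> (p1 <-> p3)) -> (p1 -> p3)) <-> ((((p2 -> p2) <-> p2) && (p3 || p1)) || (((p1 <-> p3) -> p2) -> p3))) -> ((!(p3 -> p1) -> (p2 -> (p2 <-> p1))) -> (((p3 && !p3) -> (!p2 && (p2 && p3))) -> (p3 -> (p2 || p2)))) = 4/7 -> 1 = 1

1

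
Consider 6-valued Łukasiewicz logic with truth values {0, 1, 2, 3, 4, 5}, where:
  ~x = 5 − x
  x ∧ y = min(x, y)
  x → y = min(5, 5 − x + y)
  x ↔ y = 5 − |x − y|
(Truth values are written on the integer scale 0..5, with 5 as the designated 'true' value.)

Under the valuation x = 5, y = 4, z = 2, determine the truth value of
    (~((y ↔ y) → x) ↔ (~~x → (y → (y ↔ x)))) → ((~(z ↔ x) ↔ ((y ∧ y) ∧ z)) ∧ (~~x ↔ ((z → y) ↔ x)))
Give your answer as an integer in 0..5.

5

y ↔ y = 4 ↔ 4 = 5
(y ↔ y) → x = 5 → 5 = 5
~((y ↔ y) → x) = ~5 = 0
~x = ~5 = 0
~~x = ~0 = 5
y ↔ x = 4 ↔ 5 = 4
y → (y ↔ x) = 4 → 4 = 5
~~x → (y → (y ↔ x)) = 5 → 5 = 5
~((y ↔ y) → x) ↔ (~~x → (y → (y ↔ x))) = 0 ↔ 5 = 0
z ↔ x = 2 ↔ 5 = 2
~(z ↔ x) = ~2 = 3
y ∧ y = 4 ∧ 4 = 4
(y ∧ y) ∧ z = 4 ∧ 2 = 2
~(z ↔ x) ↔ ((y ∧ y) ∧ z) = 3 ↔ 2 = 4
~x = ~5 = 0
~~x = ~0 = 5
z → y = 2 → 4 = 5
(z → y) ↔ x = 5 ↔ 5 = 5
~~x ↔ ((z → y) ↔ x) = 5 ↔ 5 = 5
(~(z ↔ x) ↔ ((y ∧ y) ∧ z)) ∧ (~~x ↔ ((z → y) ↔ x)) = 4 ∧ 5 = 4
(~((y ↔ y) → x) ↔ (~~x → (y → (y ↔ x)))) → ((~(z ↔ x) ↔ ((y ∧ y) ∧ z)) ∧ (~~x ↔ ((z → y) ↔ x))) = 0 → 4 = 5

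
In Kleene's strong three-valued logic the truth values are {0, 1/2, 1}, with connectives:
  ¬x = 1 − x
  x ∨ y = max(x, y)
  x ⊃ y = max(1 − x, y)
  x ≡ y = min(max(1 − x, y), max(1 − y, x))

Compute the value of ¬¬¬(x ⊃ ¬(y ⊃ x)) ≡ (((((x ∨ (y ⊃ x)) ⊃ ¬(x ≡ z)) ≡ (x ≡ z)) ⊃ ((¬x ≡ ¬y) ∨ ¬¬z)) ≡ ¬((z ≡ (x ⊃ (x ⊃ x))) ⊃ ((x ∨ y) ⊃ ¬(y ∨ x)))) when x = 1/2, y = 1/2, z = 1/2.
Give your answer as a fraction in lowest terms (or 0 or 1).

1/2

y ⊃ x = 1/2 ⊃ 1/2 = 1/2
¬(y ⊃ x) = ¬1/2 = 1/2
x ⊃ ¬(y ⊃ x) = 1/2 ⊃ 1/2 = 1/2
¬(x ⊃ ¬(y ⊃ x)) = ¬1/2 = 1/2
¬¬(x ⊃ ¬(y ⊃ x)) = ¬1/2 = 1/2
¬¬¬(x ⊃ ¬(y ⊃ x)) = ¬1/2 = 1/2
y ⊃ x = 1/2 ⊃ 1/2 = 1/2
x ∨ (y ⊃ x) = 1/2 ∨ 1/2 = 1/2
x ≡ z = 1/2 ≡ 1/2 = 1/2
¬(x ≡ z) = ¬1/2 = 1/2
(x ∨ (y ⊃ x)) ⊃ ¬(x ≡ z) = 1/2 ⊃ 1/2 = 1/2
x ≡ z = 1/2 ≡ 1/2 = 1/2
((x ∨ (y ⊃ x)) ⊃ ¬(x ≡ z)) ≡ (x ≡ z) = 1/2 ≡ 1/2 = 1/2
¬x = ¬1/2 = 1/2
¬y = ¬1/2 = 1/2
¬x ≡ ¬y = 1/2 ≡ 1/2 = 1/2
¬z = ¬1/2 = 1/2
¬¬z = ¬1/2 = 1/2
(¬x ≡ ¬y) ∨ ¬¬z = 1/2 ∨ 1/2 = 1/2
(((x ∨ (y ⊃ x)) ⊃ ¬(x ≡ z)) ≡ (x ≡ z)) ⊃ ((¬x ≡ ¬y) ∨ ¬¬z) = 1/2 ⊃ 1/2 = 1/2
x ⊃ x = 1/2 ⊃ 1/2 = 1/2
x ⊃ (x ⊃ x) = 1/2 ⊃ 1/2 = 1/2
z ≡ (x ⊃ (x ⊃ x)) = 1/2 ≡ 1/2 = 1/2
x ∨ y = 1/2 ∨ 1/2 = 1/2
y ∨ x = 1/2 ∨ 1/2 = 1/2
¬(y ∨ x) = ¬1/2 = 1/2
(x ∨ y) ⊃ ¬(y ∨ x) = 1/2 ⊃ 1/2 = 1/2
(z ≡ (x ⊃ (x ⊃ x))) ⊃ ((x ∨ y) ⊃ ¬(y ∨ x)) = 1/2 ⊃ 1/2 = 1/2
¬((z ≡ (x ⊃ (x ⊃ x))) ⊃ ((x ∨ y) ⊃ ¬(y ∨ x))) = ¬1/2 = 1/2
((((x ∨ (y ⊃ x)) ⊃ ¬(x ≡ z)) ≡ (x ≡ z)) ⊃ ((¬x ≡ ¬y) ∨ ¬¬z)) ≡ ¬((z ≡ (x ⊃ (x ⊃ x))) ⊃ ((x ∨ y) ⊃ ¬(y ∨ x))) = 1/2 ≡ 1/2 = 1/2
¬¬¬(x ⊃ ¬(y ⊃ x)) ≡ (((((x ∨ (y ⊃ x)) ⊃ ¬(x ≡ z)) ≡ (x ≡ z)) ⊃ ((¬x ≡ ¬y) ∨ ¬¬z)) ≡ ¬((z ≡ (x ⊃ (x ⊃ x))) ⊃ ((x ∨ y) ⊃ ¬(y ∨ x)))) = 1/2 ≡ 1/2 = 1/2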